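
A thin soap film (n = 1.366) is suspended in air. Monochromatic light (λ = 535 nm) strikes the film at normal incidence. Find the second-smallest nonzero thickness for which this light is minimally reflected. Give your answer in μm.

At the upper boundary (n = 1.0 to n = 1.366) the reflected ray undergoes a half-wave phase shift.
Bottom surface (1.366 → 1.0): reflection off a lower-index medium gives no phase shift.
Exactly one π shift → a net half-wave offset.
For dark reflection here: 2 n t = m λ.
The second-smallest nonzero thickness corresponds to m = 2: t = m λ / (2 n) = 2.00 × 535 / (2 × 1.366) = 392 nm.

0.392 μm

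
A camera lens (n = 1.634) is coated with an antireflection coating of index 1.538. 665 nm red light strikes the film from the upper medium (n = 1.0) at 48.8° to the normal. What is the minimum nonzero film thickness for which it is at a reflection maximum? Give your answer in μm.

0.248 μm

Ray reflecting at the top interface goes from n = 1.0 toward n = 1.538: a half-wave phase shift.
Ray reflecting at the bottom interface goes from n = 1.538 toward n = 1.634: a half-wave phase shift.
Net: no relative phase inversion (both shifts match).
For maximum reflection here: 2 n t cos θ_r = m λ.
Snell's law: 1.0 sin 48.8° = 1.538 sin θ_r → sin θ_r = 0.489, cos θ_r = 0.872.
Minimum nonzero at m = 1: t = λ / (2 n cos θ_r) = 665 / (2 × 1.538 × 0.872) = 248 nm.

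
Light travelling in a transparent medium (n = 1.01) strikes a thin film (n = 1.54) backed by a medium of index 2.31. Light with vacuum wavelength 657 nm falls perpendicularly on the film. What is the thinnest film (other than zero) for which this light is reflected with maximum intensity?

At the upper boundary (n = 1.01 to n = 1.54) the reflected ray undergoes a half-wave phase shift.
Bottom surface (1.54 → 2.31): reflection off a higher-index medium gives a half-wave phase shift.
Net: no relative phase inversion (both shifts match).
For strong reflection here: 2 n t = m λ.
Minimum nonzero at m = 1: t = λ / (2 n) = 657 / (2 × 1.54) = 213 nm.

213 nm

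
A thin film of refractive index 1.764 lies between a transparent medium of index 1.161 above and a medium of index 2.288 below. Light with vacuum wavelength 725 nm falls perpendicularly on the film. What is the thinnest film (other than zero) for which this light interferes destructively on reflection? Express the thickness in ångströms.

Top surface (1.161 → 1.764): reflection off a higher-index medium gives a half-wave phase shift.
Bottom surface (1.764 → 2.288): reflection off a higher-index medium gives a half-wave phase shift.
The two reflections carry the same phase change, so no net offset.
So the condition for destructive reflection is 2 n t = (m + ½) λ.
Minimum at m = 0: t = λ / (4 n) = 725 / (4 × 1.764) = 103 nm.

1027 Å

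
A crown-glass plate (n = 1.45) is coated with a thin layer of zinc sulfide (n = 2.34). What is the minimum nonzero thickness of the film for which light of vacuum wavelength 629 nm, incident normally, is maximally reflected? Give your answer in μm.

Ray reflecting at the top interface goes from n = 1.0 toward n = 2.34: a half-wave phase shift.
Bottom surface (2.34 → 1.45): reflection off a lower-index medium gives no phase shift.
The two reflections differ by half a wavelength.
For maximum reflection here: 2 n t = (m + ½) λ.
Minimum at m = 0: t = λ / (4 n) = 629 / (4 × 2.34) = 67.2 nm.

0.0672 μm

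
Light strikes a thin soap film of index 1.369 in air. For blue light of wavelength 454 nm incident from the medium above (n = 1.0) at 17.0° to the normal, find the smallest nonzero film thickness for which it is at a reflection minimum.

At the upper boundary (n = 1.0 to n = 1.369) the reflected ray undergoes a half-wave phase shift.
Bottom surface (1.369 → 1.0): reflection off a lower-index medium gives no phase shift.
Exactly one π shift → a net half-wave offset.
So the condition for destructive reflection is 2 n t cos θ_r = m λ.
Snell's law: 1.0 sin 17.0° = 1.369 sin θ_r → sin θ_r = 0.214, cos θ_r = 0.977.
Minimum nonzero at m = 1: t = λ / (2 n cos θ_r) = 454 / (2 × 1.369 × 0.977) = 170 nm.

170 nm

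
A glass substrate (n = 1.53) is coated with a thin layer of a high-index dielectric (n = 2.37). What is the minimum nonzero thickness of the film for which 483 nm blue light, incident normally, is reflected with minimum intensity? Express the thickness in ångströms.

At the upper boundary (n = 1.0 to n = 2.37) the reflected ray undergoes a half-wave phase shift.
Ray reflecting at the bottom interface goes from n = 2.37 toward n = 1.53: no phase shift.
Exactly one π shift → a net half-wave offset.
So the condition for destructive reflection is 2 n t = m λ.
Minimum nonzero at m = 1: t = λ / (2 n) = 483 / (2 × 2.37) = 102 nm.

1019 Å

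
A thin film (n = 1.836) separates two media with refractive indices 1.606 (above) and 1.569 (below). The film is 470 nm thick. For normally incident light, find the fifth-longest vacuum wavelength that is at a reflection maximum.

384 nm

Ray reflecting at the top interface goes from n = 1.606 toward n = 1.836: a half-wave phase shift.
Ray reflecting at the bottom interface goes from n = 1.836 toward n = 1.569: no phase shift.
The two reflections differ by half a wavelength.
So the condition for constructive reflection is 2 n t = (m + ½) λ.
λ = 2 n t / (m + ½). The fifth-longest wavelength is m = 4: λ = 2 × 1.836 × 470 / 4.50 = 384 nm.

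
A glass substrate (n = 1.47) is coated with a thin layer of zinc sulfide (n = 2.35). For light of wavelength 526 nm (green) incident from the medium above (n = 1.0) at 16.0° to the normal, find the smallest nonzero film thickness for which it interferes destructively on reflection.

113 nm

Top surface (1.0 → 2.35): reflection off a higher-index medium gives a half-wave phase shift.
Ray reflecting at the bottom interface goes from n = 2.35 toward n = 1.47: no phase shift.
Net: one phase inversion between the two reflected rays.
For weak reflection here: 2 n t cos θ_r = m λ.
Snell's law: 1.0 sin 16.0° = 2.35 sin θ_r → sin θ_r = 0.117, cos θ_r = 0.993.
Minimum nonzero at m = 1: t = λ / (2 n cos θ_r) = 526 / (2 × 2.35 × 0.993) = 113 nm.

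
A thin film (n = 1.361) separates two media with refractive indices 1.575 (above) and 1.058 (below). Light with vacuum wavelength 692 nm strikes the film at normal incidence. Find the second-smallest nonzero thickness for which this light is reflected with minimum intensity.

At the upper boundary (n = 1.575 to n = 1.361) the reflected ray undergoes no phase shift.
Ray reflecting at the bottom interface goes from n = 1.361 toward n = 1.058: no phase shift.
The two reflections carry the same phase change, so no net offset.
For weak reflection here: 2 n t = (m + ½) λ.
The second-smallest nonzero thickness corresponds to m = 1: t = (m + ½) λ / (2 n) = 1.50 × 692 / (2 × 1.361) = 381 nm.

381 nm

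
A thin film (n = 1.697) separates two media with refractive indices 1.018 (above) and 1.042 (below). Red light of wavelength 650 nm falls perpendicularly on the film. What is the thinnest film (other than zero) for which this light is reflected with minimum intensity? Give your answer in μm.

At the upper boundary (n = 1.018 to n = 1.697) the reflected ray undergoes a half-wave phase shift.
At the lower boundary (n = 1.697 to n = 1.042) the reflected ray undergoes no phase shift.
The two reflections differ by half a wavelength.
For minimum reflection here: 2 n t = m λ.
Minimum nonzero at m = 1: t = λ / (2 n) = 650 / (2 × 1.697) = 192 nm.

0.192 μm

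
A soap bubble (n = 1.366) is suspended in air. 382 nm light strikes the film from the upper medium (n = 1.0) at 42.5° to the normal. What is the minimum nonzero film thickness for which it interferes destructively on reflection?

At the upper boundary (n = 1.0 to n = 1.366) the reflected ray undergoes a half-wave phase shift.
Ray reflecting at the bottom interface goes from n = 1.366 toward n = 1.0: no phase shift.
Exactly one π shift → a net half-wave offset.
With one net inversion, destructive interference in reflection requires 2 n t cos θ_r = m λ.
Snell's law: 1.0 sin 42.5° = 1.366 sin θ_r → sin θ_r = 0.495, cos θ_r = 0.869.
Minimum nonzero at m = 1: t = λ / (2 n cos θ_r) = 382 / (2 × 1.366 × 0.869) = 161 nm.

161 nm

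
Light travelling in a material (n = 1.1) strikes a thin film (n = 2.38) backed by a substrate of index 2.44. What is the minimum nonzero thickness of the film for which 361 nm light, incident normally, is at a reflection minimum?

At the upper boundary (n = 1.1 to n = 2.38) the reflected ray undergoes a half-wave phase shift.
At the lower boundary (n = 2.38 to n = 2.44) the reflected ray undergoes a half-wave phase shift.
The two reflections carry the same phase change, so no net offset.
With no net inversion, destructive interference in reflection requires 2 n t = (m + ½) λ.
Minimum at m = 0: t = λ / (4 n) = 361 / (4 × 2.38) = 37.9 nm.

37.9 nm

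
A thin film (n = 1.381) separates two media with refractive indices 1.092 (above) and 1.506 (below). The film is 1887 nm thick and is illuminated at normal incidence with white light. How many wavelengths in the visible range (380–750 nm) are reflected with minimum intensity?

Ray reflecting at the top interface goes from n = 1.092 toward n = 1.381: a half-wave phase shift.
Ray reflecting at the bottom interface goes from n = 1.381 toward n = 1.506: a half-wave phase shift.
Net: no relative phase inversion (both shifts match).
With no net inversion, destructive interference in reflection requires 2 n t = (m + ½) λ.
λ = 2 n t / (m + ½) = 5212 / (m + ½) nm.
m=6: 802 nm (IR); m=7: 695 nm (visible); m=8: 613 nm (visible); m=9: 549 nm (visible); m=10: 496 nm (visible); m=11: 453 nm (visible); m=12: 417 nm (visible); m=13: 386 nm (visible); m=14: 359 nm (UV).

7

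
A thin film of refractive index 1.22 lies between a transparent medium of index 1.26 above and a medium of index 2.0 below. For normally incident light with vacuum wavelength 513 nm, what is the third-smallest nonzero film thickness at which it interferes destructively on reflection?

631 nm

At the upper boundary (n = 1.26 to n = 1.22) the reflected ray undergoes no phase shift.
Ray reflecting at the bottom interface goes from n = 1.22 toward n = 2.0: a half-wave phase shift.
The two reflections differ by half a wavelength.
For weak reflection here: 2 n t = m λ.
The third-smallest nonzero thickness corresponds to m = 3: t = m λ / (2 n) = 3.00 × 513 / (2 × 1.22) = 631 nm.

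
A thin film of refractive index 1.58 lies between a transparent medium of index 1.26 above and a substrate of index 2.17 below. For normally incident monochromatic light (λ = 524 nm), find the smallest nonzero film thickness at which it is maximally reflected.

166 nm

Ray reflecting at the top interface goes from n = 1.26 toward n = 1.58: a half-wave phase shift.
At the lower boundary (n = 1.58 to n = 2.17) the reflected ray undergoes a half-wave phase shift.
Net: no relative phase inversion (both shifts match).
For maximum reflection here: 2 n t = m λ.
Minimum nonzero at m = 1: t = λ / (2 n) = 524 / (2 × 1.58) = 166 nm.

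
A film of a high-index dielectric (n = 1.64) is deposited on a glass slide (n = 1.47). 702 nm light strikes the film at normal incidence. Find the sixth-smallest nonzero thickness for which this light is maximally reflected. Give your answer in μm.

1.18 μm

At the upper boundary (n = 1.0 to n = 1.64) the reflected ray undergoes a half-wave phase shift.
At the lower boundary (n = 1.64 to n = 1.47) the reflected ray undergoes no phase shift.
Exactly one π shift → a net half-wave offset.
With one net inversion, constructive interference in reflection requires 2 n t = (m + ½) λ.
The sixth-smallest nonzero thickness corresponds to m = 5: t = (m + ½) λ / (2 n) = 5.50 × 702 / (2 × 1.64) = 1177 nm.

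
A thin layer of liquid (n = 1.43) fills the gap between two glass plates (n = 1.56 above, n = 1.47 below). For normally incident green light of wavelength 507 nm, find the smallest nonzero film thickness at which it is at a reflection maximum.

Ray reflecting at the top interface goes from n = 1.56 toward n = 1.43: no phase shift.
Bottom surface (1.43 → 1.47): reflection off a higher-index medium gives a half-wave phase shift.
Net: one phase inversion between the two reflected rays.
For strong reflection here: 2 n t = (m + ½) λ.
Minimum at m = 0: t = λ / (4 n) = 507 / (4 × 1.43) = 88.6 nm.

88.6 nm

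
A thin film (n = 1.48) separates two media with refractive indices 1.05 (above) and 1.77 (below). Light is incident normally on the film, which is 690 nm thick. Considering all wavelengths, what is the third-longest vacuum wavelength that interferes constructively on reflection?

Ray reflecting at the top interface goes from n = 1.05 toward n = 1.48: a half-wave phase shift.
At the lower boundary (n = 1.48 to n = 1.77) the reflected ray undergoes a half-wave phase shift.
The two reflections carry the same phase change, so no net offset.
For bright reflection here: 2 n t = m λ.
λ = 2 n t / m. The third-longest wavelength is m = 3: λ = 2 × 1.48 × 690 / 3.00 = 681 nm.

681 nm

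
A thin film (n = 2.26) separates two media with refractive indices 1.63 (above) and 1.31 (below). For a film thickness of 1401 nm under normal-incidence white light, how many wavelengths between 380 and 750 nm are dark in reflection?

8

Ray reflecting at the top interface goes from n = 1.63 toward n = 2.26: a half-wave phase shift.
At the lower boundary (n = 2.26 to n = 1.31) the reflected ray undergoes no phase shift.
The two reflections differ by half a wavelength.
With one net inversion, destructive interference in reflection requires 2 n t = m λ.
λ = 2 n t / m = 6333 / m nm.
m=8: 792 nm (IR); m=9: 704 nm (visible); m=10: 633 nm (visible); m=11: 576 nm (visible); m=12: 528 nm (visible); m=13: 487 nm (visible); m=14: 452 nm (visible); m=15: 422 nm (visible); m=16: 396 nm (visible); m=17: 373 nm (UV).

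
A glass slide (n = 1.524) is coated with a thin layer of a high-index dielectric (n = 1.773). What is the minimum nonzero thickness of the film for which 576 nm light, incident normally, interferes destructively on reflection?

162 nm

At the upper boundary (n = 1.0 to n = 1.773) the reflected ray undergoes a half-wave phase shift.
Ray reflecting at the bottom interface goes from n = 1.773 toward n = 1.524: no phase shift.
Exactly one π shift → a net half-wave offset.
So the condition for destructive reflection is 2 n t = m λ.
Minimum nonzero at m = 1: t = λ / (2 n) = 576 / (2 × 1.773) = 162 nm.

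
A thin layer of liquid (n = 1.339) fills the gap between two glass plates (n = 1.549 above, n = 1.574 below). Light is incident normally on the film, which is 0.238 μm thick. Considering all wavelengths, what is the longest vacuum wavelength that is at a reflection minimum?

637 nm

At the upper boundary (n = 1.549 to n = 1.339) the reflected ray undergoes no phase shift.
At the lower boundary (n = 1.339 to n = 1.574) the reflected ray undergoes a half-wave phase shift.
The two reflections differ by half a wavelength.
With one net inversion, destructive interference in reflection requires 2 n t = m λ.
λ = 2 n t / m. The longest wavelength is m = 1: λ = 2 × 1.339 × 238 / 1.00 = 637 nm.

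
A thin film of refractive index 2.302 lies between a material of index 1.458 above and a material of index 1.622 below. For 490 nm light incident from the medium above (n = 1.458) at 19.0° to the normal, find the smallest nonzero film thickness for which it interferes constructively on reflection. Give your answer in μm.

0.0544 μm

Top surface (1.458 → 2.302): reflection off a higher-index medium gives a half-wave phase shift.
Ray reflecting at the bottom interface goes from n = 2.302 toward n = 1.622: no phase shift.
Net: one phase inversion between the two reflected rays.
With one net inversion, constructive interference in reflection requires 2 n t cos θ_r = (m + ½) λ.
Snell's law: 1.458 sin 19.0° = 2.302 sin θ_r → sin θ_r = 0.206, cos θ_r = 0.979.
Minimum at m = 0: t = λ / (4 n cos θ_r) = 490 / (4 × 2.302 × 0.979) = 54.4 nm.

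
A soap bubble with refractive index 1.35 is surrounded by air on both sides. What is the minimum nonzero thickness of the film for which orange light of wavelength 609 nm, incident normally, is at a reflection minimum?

Top surface (1.0 → 1.35): reflection off a higher-index medium gives a half-wave phase shift.
Ray reflecting at the bottom interface goes from n = 1.35 toward n = 1.0: no phase shift.
Exactly one π shift → a net half-wave offset.
So the condition for destructive reflection is 2 n t = m λ.
Minimum nonzero at m = 1: t = λ / (2 n) = 609 / (2 × 1.35) = 226 nm.

226 nm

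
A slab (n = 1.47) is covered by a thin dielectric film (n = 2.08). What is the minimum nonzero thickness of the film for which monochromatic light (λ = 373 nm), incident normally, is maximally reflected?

At the upper boundary (n = 1.0 to n = 2.08) the reflected ray undergoes a half-wave phase shift.
Bottom surface (2.08 → 1.47): reflection off a lower-index medium gives no phase shift.
Exactly one π shift → a net half-wave offset.
So the condition for constructive reflection is 2 n t = (m + ½) λ.
Minimum at m = 0: t = λ / (4 n) = 373 / (4 × 2.08) = 44.8 nm.

44.8 nm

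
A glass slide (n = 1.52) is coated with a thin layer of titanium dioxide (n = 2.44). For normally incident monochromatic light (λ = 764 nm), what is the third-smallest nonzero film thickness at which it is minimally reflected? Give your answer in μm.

Ray reflecting at the top interface goes from n = 1.0 toward n = 2.44: a half-wave phase shift.
Bottom surface (2.44 → 1.52): reflection off a lower-index medium gives no phase shift.
Net: one phase inversion between the two reflected rays.
For dark reflection here: 2 n t = m λ.
The third-smallest nonzero thickness corresponds to m = 3: t = m λ / (2 n) = 3.00 × 764 / (2 × 2.44) = 470 nm.

0.470 μm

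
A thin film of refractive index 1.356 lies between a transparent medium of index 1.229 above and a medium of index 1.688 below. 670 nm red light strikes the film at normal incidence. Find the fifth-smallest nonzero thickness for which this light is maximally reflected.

1235 nm

Top surface (1.229 → 1.356): reflection off a higher-index medium gives a half-wave phase shift.
Bottom surface (1.356 → 1.688): reflection off a higher-index medium gives a half-wave phase shift.
The two reflections carry the same phase change, so no net offset.
With no net inversion, constructive interference in reflection requires 2 n t = m λ.
The fifth-smallest nonzero thickness corresponds to m = 5: t = m λ / (2 n) = 5.00 × 670 / (2 × 1.356) = 1235 nm.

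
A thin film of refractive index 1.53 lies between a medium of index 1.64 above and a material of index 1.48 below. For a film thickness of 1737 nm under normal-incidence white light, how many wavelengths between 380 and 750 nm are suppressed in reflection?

7

At the upper boundary (n = 1.64 to n = 1.53) the reflected ray undergoes no phase shift.
Bottom surface (1.53 → 1.48): reflection off a lower-index medium gives no phase shift.
The two reflections carry the same phase change, so no net offset.
For dark reflection here: 2 n t = (m + ½) λ.
λ = 2 n t / (m + ½) = 5315 / (m + ½) nm.
m=6: 818 nm (IR); m=7: 709 nm (visible); m=8: 625 nm (visible); m=9: 559 nm (visible); m=10: 506 nm (visible); m=11: 462 nm (visible); m=12: 425 nm (visible); m=13: 394 nm (visible); m=14: 367 nm (UV).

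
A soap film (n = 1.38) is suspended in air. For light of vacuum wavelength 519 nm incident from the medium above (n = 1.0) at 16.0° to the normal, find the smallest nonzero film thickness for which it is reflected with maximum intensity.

Ray reflecting at the top interface goes from n = 1.0 toward n = 1.38: a half-wave phase shift.
Ray reflecting at the bottom interface goes from n = 1.38 toward n = 1.0: no phase shift.
Exactly one π shift → a net half-wave offset.
So the condition for constructive reflection is 2 n t cos θ_r = (m + ½) λ.
Snell's law: 1.0 sin 16.0° = 1.38 sin θ_r → sin θ_r = 0.200, cos θ_r = 0.980.
Minimum at m = 0: t = λ / (4 n cos θ_r) = 519 / (4 × 1.38 × 0.980) = 96.0 nm.

96.0 nm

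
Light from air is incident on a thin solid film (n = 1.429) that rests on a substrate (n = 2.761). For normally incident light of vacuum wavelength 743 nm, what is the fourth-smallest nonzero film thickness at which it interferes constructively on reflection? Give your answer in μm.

Ray reflecting at the top interface goes from n = 1.0 toward n = 1.429: a half-wave phase shift.
Ray reflecting at the bottom interface goes from n = 1.429 toward n = 2.761: a half-wave phase shift.
Zero or two π shifts → no net half-wave offset.
So the condition for constructive reflection is 2 n t = m λ.
The fourth-smallest nonzero thickness corresponds to m = 4: t = m λ / (2 n) = 4.00 × 743 / (2 × 1.429) = 1040 nm.

1.04 μm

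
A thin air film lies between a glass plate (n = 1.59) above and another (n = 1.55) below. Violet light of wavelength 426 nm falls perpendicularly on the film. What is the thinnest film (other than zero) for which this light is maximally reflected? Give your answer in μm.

Ray reflecting at the top interface goes from n = 1.59 toward n = 1.0: no phase shift.
At the lower boundary (n = 1.0 to n = 1.55) the reflected ray undergoes a half-wave phase shift.
Exactly one π shift → a net half-wave offset.
So the condition for constructive reflection is 2 n t = (m + ½) λ.
Minimum at m = 0: t = λ / (4 n) = 426 / (4 × 1.0) = 107 nm.

0.107 μm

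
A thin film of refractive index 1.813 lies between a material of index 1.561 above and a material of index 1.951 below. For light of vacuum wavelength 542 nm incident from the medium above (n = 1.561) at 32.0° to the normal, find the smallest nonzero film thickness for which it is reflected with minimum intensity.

At the upper boundary (n = 1.561 to n = 1.813) the reflected ray undergoes a half-wave phase shift.
Bottom surface (1.813 → 1.951): reflection off a higher-index medium gives a half-wave phase shift.
The two reflections carry the same phase change, so no net offset.
So the condition for destructive reflection is 2 n t cos θ_r = (m + ½) λ.
Snell's law: 1.561 sin 32.0° = 1.813 sin θ_r → sin θ_r = 0.456, cos θ_r = 0.890.
Minimum at m = 0: t = λ / (4 n cos θ_r) = 542 / (4 × 1.813 × 0.890) = 84.0 nm.

84.0 nm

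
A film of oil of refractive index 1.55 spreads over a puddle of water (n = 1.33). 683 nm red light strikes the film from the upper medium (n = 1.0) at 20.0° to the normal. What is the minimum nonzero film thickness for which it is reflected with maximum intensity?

At the upper boundary (n = 1.0 to n = 1.55) the reflected ray undergoes a half-wave phase shift.
Ray reflecting at the bottom interface goes from n = 1.55 toward n = 1.33: no phase shift.
Net: one phase inversion between the two reflected rays.
With one net inversion, constructive interference in reflection requires 2 n t cos θ_r = (m + ½) λ.
Snell's law: 1.0 sin 20.0° = 1.55 sin θ_r → sin θ_r = 0.221, cos θ_r = 0.975.
Minimum at m = 0: t = λ / (4 n cos θ_r) = 683 / (4 × 1.55 × 0.975) = 113 nm.

113 nm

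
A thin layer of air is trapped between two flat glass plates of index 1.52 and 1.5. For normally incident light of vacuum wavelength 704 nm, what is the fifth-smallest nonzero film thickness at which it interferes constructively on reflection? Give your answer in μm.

1.58 μm

At the upper boundary (n = 1.52 to n = 1.0) the reflected ray undergoes no phase shift.
Bottom surface (1.0 → 1.5): reflection off a higher-index medium gives a half-wave phase shift.
Exactly one π shift → a net half-wave offset.
With one net inversion, constructive interference in reflection requires 2 n t = (m + ½) λ.
The fifth-smallest nonzero thickness corresponds to m = 4: t = (m + ½) λ / (2 n) = 4.50 × 704 / (2 × 1.0) = 1584 nm.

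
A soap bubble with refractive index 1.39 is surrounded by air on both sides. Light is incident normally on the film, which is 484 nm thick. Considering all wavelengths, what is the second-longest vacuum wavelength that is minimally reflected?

Ray reflecting at the top interface goes from n = 1.0 toward n = 1.39: a half-wave phase shift.
Bottom surface (1.39 → 1.0): reflection off a lower-index medium gives no phase shift.
The two reflections differ by half a wavelength.
With one net inversion, destructive interference in reflection requires 2 n t = m λ.
λ = 2 n t / m. The second-longest wavelength is m = 2: λ = 2 × 1.39 × 484 / 2.00 = 673 nm.

673 nm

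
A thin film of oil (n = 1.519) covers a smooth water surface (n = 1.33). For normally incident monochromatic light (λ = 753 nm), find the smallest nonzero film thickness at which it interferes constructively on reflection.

Ray reflecting at the top interface goes from n = 1.0 toward n = 1.519: a half-wave phase shift.
At the lower boundary (n = 1.519 to n = 1.33) the reflected ray undergoes no phase shift.
Exactly one π shift → a net half-wave offset.
So the condition for constructive reflection is 2 n t = (m + ½) λ.
Minimum at m = 0: t = λ / (4 n) = 753 / (4 × 1.519) = 124 nm.

124 nm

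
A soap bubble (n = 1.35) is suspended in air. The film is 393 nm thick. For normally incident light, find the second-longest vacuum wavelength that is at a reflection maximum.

Top surface (1.0 → 1.35): reflection off a higher-index medium gives a half-wave phase shift.
At the lower boundary (n = 1.35 to n = 1.0) the reflected ray undergoes no phase shift.
Exactly one π shift → a net half-wave offset.
So the condition for constructive reflection is 2 n t = (m + ½) λ.
λ = 2 n t / (m + ½). The second-longest wavelength is m = 1: λ = 2 × 1.35 × 393 / 1.50 = 707 nm.

707 nm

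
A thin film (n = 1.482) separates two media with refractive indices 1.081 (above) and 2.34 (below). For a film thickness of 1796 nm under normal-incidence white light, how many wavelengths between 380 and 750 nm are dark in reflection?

7

Top surface (1.081 → 1.482): reflection off a higher-index medium gives a half-wave phase shift.
Bottom surface (1.482 → 2.34): reflection off a higher-index medium gives a half-wave phase shift.
Zero or two π shifts → no net half-wave offset.
For weak reflection here: 2 n t = (m + ½) λ.
λ = 2 n t / (m + ½) = 5323 / (m + ½) nm.
m=6: 819 nm (IR); m=7: 710 nm (visible); m=8: 626 nm (visible); m=9: 560 nm (visible); m=10: 507 nm (visible); m=11: 463 nm (visible); m=12: 426 nm (visible); m=13: 394 nm (visible); m=14: 367 nm (UV).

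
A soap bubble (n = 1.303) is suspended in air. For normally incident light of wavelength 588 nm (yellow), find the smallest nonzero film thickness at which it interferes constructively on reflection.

113 nm

Top surface (1.0 → 1.303): reflection off a higher-index medium gives a half-wave phase shift.
Bottom surface (1.303 → 1.0): reflection off a lower-index medium gives no phase shift.
Exactly one π shift → a net half-wave offset.
For strong reflection here: 2 n t = (m + ½) λ.
Minimum at m = 0: t = λ / (4 n) = 588 / (4 × 1.303) = 113 nm.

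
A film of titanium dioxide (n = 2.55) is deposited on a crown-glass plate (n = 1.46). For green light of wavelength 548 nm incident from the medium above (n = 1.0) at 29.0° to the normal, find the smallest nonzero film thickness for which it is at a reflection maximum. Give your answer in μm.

At the upper boundary (n = 1.0 to n = 2.55) the reflected ray undergoes a half-wave phase shift.
At the lower boundary (n = 2.55 to n = 1.46) the reflected ray undergoes no phase shift.
Exactly one π shift → a net half-wave offset.
So the condition for constructive reflection is 2 n t cos θ_r = (m + ½) λ.
Snell's law: 1.0 sin 29.0° = 2.55 sin θ_r → sin θ_r = 0.190, cos θ_r = 0.982.
Minimum at m = 0: t = λ / (4 n cos θ_r) = 548 / (4 × 2.55 × 0.982) = 54.7 nm.

0.0547 μm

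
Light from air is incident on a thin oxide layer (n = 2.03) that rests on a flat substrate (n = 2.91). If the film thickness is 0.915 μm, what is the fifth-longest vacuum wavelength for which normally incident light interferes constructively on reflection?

743 nm

Top surface (1.0 → 2.03): reflection off a higher-index medium gives a half-wave phase shift.
At the lower boundary (n = 2.03 to n = 2.91) the reflected ray undergoes a half-wave phase shift.
The two reflections carry the same phase change, so no net offset.
For maximum reflection here: 2 n t = m λ.
λ = 2 n t / m. The fifth-longest wavelength is m = 5: λ = 2 × 2.03 × 915 / 5.00 = 743 nm.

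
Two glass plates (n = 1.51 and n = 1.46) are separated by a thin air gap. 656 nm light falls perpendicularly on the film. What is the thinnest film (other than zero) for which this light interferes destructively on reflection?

328 nm

Ray reflecting at the top interface goes from n = 1.51 toward n = 1.0: no phase shift.
At the lower boundary (n = 1.0 to n = 1.46) the reflected ray undergoes a half-wave phase shift.
Net: one phase inversion between the two reflected rays.
So the condition for destructive reflection is 2 n t = m λ.
Minimum nonzero at m = 1: t = λ / (2 n) = 656 / (2 × 1.0) = 328 nm.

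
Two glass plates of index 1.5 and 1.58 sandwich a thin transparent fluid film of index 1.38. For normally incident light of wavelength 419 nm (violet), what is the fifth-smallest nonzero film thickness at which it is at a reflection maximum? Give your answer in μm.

Top surface (1.5 → 1.38): reflection off a lower-index medium gives no phase shift.
At the lower boundary (n = 1.38 to n = 1.58) the reflected ray undergoes a half-wave phase shift.
The two reflections differ by half a wavelength.
For strong reflection here: 2 n t = (m + ½) λ.
The fifth-smallest nonzero thickness corresponds to m = 4: t = (m + ½) λ / (2 n) = 4.50 × 419 / (2 × 1.38) = 683 nm.

0.683 μm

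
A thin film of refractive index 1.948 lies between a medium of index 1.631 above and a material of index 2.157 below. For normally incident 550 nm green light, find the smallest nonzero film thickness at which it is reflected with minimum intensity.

At the upper boundary (n = 1.631 to n = 1.948) the reflected ray undergoes a half-wave phase shift.
At the lower boundary (n = 1.948 to n = 2.157) the reflected ray undergoes a half-wave phase shift.
Zero or two π shifts → no net half-wave offset.
So the condition for destructive reflection is 2 n t = (m + ½) λ.
Minimum at m = 0: t = λ / (4 n) = 550 / (4 × 1.948) = 70.6 nm.

70.6 nm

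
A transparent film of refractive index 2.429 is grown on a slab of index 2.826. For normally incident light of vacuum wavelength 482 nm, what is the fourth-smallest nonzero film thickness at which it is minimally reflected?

Top surface (1.0 → 2.429): reflection off a higher-index medium gives a half-wave phase shift.
At the lower boundary (n = 2.429 to n = 2.826) the reflected ray undergoes a half-wave phase shift.
Zero or two π shifts → no net half-wave offset.
So the condition for destructive reflection is 2 n t = (m + ½) λ.
The fourth-smallest nonzero thickness corresponds to m = 3: t = (m + ½) λ / (2 n) = 3.50 × 482 / (2 × 2.429) = 347 nm.

347 nm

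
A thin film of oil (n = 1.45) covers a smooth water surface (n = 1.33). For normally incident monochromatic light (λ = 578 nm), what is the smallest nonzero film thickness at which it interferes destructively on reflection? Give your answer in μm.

0.199 μm

At the upper boundary (n = 1.0 to n = 1.45) the reflected ray undergoes a half-wave phase shift.
Bottom surface (1.45 → 1.33): reflection off a lower-index medium gives no phase shift.
The two reflections differ by half a wavelength.
So the condition for destructive reflection is 2 n t = m λ.
The smallest nonzero thickness corresponds to m = 1: t = m λ / (2 n) = 1.00 × 578 / (2 × 1.45) = 199 nm.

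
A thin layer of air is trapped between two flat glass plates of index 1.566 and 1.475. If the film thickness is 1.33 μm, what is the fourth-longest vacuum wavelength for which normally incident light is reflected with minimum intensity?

665 nm

At the upper boundary (n = 1.566 to n = 1.0) the reflected ray undergoes no phase shift.
Ray reflecting at the bottom interface goes from n = 1.0 toward n = 1.475: a half-wave phase shift.
Exactly one π shift → a net half-wave offset.
For minimum reflection here: 2 n t = m λ.
λ = 2 n t / m. The fourth-longest wavelength is m = 4: λ = 2 × 1.0 × 1330 / 4.00 = 665 nm.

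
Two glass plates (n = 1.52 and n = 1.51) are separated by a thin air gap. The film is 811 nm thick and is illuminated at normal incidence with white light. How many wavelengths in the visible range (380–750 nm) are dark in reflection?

Top surface (1.52 → 1.0): reflection off a lower-index medium gives no phase shift.
Ray reflecting at the bottom interface goes from n = 1.0 toward n = 1.51: a half-wave phase shift.
Net: one phase inversion between the two reflected rays.
For dark reflection here: 2 n t = m λ.
λ = 2 n t / m = 1622 / m nm.
m=2: 811 nm (IR); m=3: 541 nm (visible); m=4: 406 nm (visible); m=5: 324 nm (UV).

2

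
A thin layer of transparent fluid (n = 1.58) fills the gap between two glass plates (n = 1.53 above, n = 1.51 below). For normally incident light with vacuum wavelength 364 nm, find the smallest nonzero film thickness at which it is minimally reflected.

115 nm

Ray reflecting at the top interface goes from n = 1.53 toward n = 1.58: a half-wave phase shift.
Ray reflecting at the bottom interface goes from n = 1.58 toward n = 1.51: no phase shift.
The two reflections differ by half a wavelength.
For weak reflection here: 2 n t = m λ.
Minimum nonzero at m = 1: t = λ / (2 n) = 364 / (2 × 1.58) = 115 nm.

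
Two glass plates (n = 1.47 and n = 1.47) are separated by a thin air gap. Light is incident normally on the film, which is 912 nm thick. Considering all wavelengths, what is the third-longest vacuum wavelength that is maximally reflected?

Top surface (1.47 → 1.0): reflection off a lower-index medium gives no phase shift.
Bottom surface (1.0 → 1.47): reflection off a higher-index medium gives a half-wave phase shift.
The two reflections differ by half a wavelength.
With one net inversion, constructive interference in reflection requires 2 n t = (m + ½) λ.
λ = 2 n t / (m + ½). The third-longest wavelength is m = 2: λ = 2 × 1.0 × 912 / 2.50 = 730 nm.

730 nm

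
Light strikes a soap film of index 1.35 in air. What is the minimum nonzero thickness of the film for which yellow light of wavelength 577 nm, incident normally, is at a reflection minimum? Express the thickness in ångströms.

Ray reflecting at the top interface goes from n = 1.0 toward n = 1.35: a half-wave phase shift.
At the lower boundary (n = 1.35 to n = 1.0) the reflected ray undergoes no phase shift.
Net: one phase inversion between the two reflected rays.
With one net inversion, destructive interference in reflection requires 2 n t = m λ.
Minimum nonzero at m = 1: t = λ / (2 n) = 577 / (2 × 1.35) = 214 nm.

2137 Å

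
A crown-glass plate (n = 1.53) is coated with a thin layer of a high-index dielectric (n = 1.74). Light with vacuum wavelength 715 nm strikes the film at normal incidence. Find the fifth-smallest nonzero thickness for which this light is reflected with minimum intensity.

At the upper boundary (n = 1.0 to n = 1.74) the reflected ray undergoes a half-wave phase shift.
At the lower boundary (n = 1.74 to n = 1.53) the reflected ray undergoes no phase shift.
The two reflections differ by half a wavelength.
With one net inversion, destructive interference in reflection requires 2 n t = m λ.
The fifth-smallest nonzero thickness corresponds to m = 5: t = m λ / (2 n) = 5.00 × 715 / (2 × 1.74) = 1027 nm.

1027 nm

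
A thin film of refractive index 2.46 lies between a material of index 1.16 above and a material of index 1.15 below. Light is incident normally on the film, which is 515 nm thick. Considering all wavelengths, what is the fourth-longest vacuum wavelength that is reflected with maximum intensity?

724 nm

Top surface (1.16 → 2.46): reflection off a higher-index medium gives a half-wave phase shift.
Bottom surface (2.46 → 1.15): reflection off a lower-index medium gives no phase shift.
Net: one phase inversion between the two reflected rays.
For strong reflection here: 2 n t = (m + ½) λ.
λ = 2 n t / (m + ½). The fourth-longest wavelength is m = 3: λ = 2 × 2.46 × 515 / 3.50 = 724 nm.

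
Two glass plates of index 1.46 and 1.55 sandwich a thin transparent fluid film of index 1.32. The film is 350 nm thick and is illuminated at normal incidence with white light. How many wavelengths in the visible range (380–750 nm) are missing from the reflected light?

1

Ray reflecting at the top interface goes from n = 1.46 toward n = 1.32: no phase shift.
Bottom surface (1.32 → 1.55): reflection off a higher-index medium gives a half-wave phase shift.
Net: one phase inversion between the two reflected rays.
So the condition for destructive reflection is 2 n t = m λ.
λ = 2 n t / m = 924 / m nm.
m=1: 924 nm (IR); m=2: 462 nm (visible); m=3: 308 nm (UV).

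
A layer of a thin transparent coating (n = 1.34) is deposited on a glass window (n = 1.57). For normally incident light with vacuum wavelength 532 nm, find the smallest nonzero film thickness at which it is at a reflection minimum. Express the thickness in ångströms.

At the upper boundary (n = 1.0 to n = 1.34) the reflected ray undergoes a half-wave phase shift.
At the lower boundary (n = 1.34 to n = 1.57) the reflected ray undergoes a half-wave phase shift.
Zero or two π shifts → no net half-wave offset.
For dark reflection here: 2 n t = (m + ½) λ.
Minimum at m = 0: t = λ / (4 n) = 532 / (4 × 1.34) = 99.3 nm.

993 Å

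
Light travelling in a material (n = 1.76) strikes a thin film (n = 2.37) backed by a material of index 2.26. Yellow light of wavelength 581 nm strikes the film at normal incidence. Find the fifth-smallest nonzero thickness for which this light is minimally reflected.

613 nm

Top surface (1.76 → 2.37): reflection off a higher-index medium gives a half-wave phase shift.
At the lower boundary (n = 2.37 to n = 2.26) the reflected ray undergoes no phase shift.
Net: one phase inversion between the two reflected rays.
For dark reflection here: 2 n t = m λ.
The fifth-smallest nonzero thickness corresponds to m = 5: t = m λ / (2 n) = 5.00 × 581 / (2 × 2.37) = 613 nm.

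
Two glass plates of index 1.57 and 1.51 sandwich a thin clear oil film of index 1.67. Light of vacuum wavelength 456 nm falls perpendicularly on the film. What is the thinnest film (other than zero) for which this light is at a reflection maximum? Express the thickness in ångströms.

683 Å

Top surface (1.57 → 1.67): reflection off a higher-index medium gives a half-wave phase shift.
Bottom surface (1.67 → 1.51): reflection off a lower-index medium gives no phase shift.
The two reflections differ by half a wavelength.
For bright reflection here: 2 n t = (m + ½) λ.
Minimum at m = 0: t = λ / (4 n) = 456 / (4 × 1.67) = 68.3 nm.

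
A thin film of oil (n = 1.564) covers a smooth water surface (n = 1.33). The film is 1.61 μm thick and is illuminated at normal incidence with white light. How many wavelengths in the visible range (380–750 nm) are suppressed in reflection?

Top surface (1.0 → 1.564): reflection off a higher-index medium gives a half-wave phase shift.
At the lower boundary (n = 1.564 to n = 1.33) the reflected ray undergoes no phase shift.
Exactly one π shift → a net half-wave offset.
For weak reflection here: 2 n t = m λ.
λ = 2 n t / m = 5036 / m nm.
m=6: 839 nm (IR); m=7: 719 nm (visible); m=8: 630 nm (visible); m=9: 560 nm (visible); m=10: 504 nm (visible); m=11: 458 nm (visible); m=12: 420 nm (visible); m=13: 387 nm (visible); m=14: 360 nm (UV).

7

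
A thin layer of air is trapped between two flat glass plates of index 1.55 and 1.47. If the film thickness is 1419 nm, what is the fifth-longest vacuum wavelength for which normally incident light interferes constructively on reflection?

Top surface (1.55 → 1.0): reflection off a lower-index medium gives no phase shift.
At the lower boundary (n = 1.0 to n = 1.47) the reflected ray undergoes a half-wave phase shift.
Exactly one π shift → a net half-wave offset.
With one net inversion, constructive interference in reflection requires 2 n t = (m + ½) λ.
λ = 2 n t / (m + ½). The fifth-longest wavelength is m = 4: λ = 2 × 1.0 × 1419 / 4.50 = 631 nm.

631 nm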